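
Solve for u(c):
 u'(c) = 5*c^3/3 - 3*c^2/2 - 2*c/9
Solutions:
 u(c) = C1 + 5*c^4/12 - c^3/2 - c^2/9


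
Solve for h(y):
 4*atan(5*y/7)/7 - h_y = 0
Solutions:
 h(y) = C1 + 4*y*atan(5*y/7)/7 - 2*log(25*y^2 + 49)/5


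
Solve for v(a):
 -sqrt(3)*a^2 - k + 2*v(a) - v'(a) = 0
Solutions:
 v(a) = C1*exp(2*a) + sqrt(3)*a^2/2 + sqrt(3)*a/2 + k/2 + sqrt(3)/4


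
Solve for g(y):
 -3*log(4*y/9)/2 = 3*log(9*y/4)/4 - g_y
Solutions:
 g(y) = C1 + 9*y*log(y)/4 - 9*y/4 - 3*y*log(3)/2 + 3*y*log(2)/2


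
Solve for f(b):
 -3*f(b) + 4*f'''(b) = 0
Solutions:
 f(b) = C3*exp(6^(1/3)*b/2) + (C1*sin(2^(1/3)*3^(5/6)*b/4) + C2*cos(2^(1/3)*3^(5/6)*b/4))*exp(-6^(1/3)*b/4)


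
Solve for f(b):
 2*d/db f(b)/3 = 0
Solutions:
 f(b) = C1


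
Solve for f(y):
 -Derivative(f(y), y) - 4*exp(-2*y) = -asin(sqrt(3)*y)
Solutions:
 f(y) = C1 + y*asin(sqrt(3)*y) + sqrt(3)*sqrt(1 - 3*y^2)/3 + 2*exp(-2*y)


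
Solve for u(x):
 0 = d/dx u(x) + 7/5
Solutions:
 u(x) = C1 - 7*x/5


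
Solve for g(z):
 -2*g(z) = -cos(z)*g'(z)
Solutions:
 g(z) = C1*(sin(z) + 1)/(sin(z) - 1)


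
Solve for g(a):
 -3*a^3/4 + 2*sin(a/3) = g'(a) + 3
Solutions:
 g(a) = C1 - 3*a^4/16 - 3*a - 6*cos(a/3)


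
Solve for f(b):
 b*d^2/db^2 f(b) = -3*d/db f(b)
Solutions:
 f(b) = C1 + C2/b^2


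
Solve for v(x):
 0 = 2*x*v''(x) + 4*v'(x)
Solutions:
 v(x) = C1 + C2/x


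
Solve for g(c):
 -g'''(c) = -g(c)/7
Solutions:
 g(c) = C3*exp(7^(2/3)*c/7) + (C1*sin(sqrt(3)*7^(2/3)*c/14) + C2*cos(sqrt(3)*7^(2/3)*c/14))*exp(-7^(2/3)*c/14)


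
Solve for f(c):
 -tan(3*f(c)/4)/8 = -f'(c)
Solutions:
 f(c) = -4*asin(C1*exp(3*c/32))/3 + 4*pi/3
 f(c) = 4*asin(C1*exp(3*c/32))/3


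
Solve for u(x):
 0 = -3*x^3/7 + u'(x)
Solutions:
 u(x) = C1 + 3*x^4/28


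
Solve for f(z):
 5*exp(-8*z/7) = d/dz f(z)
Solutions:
 f(z) = C1 - 35*exp(-8*z/7)/8


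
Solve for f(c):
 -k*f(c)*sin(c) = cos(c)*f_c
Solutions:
 f(c) = C1*exp(k*log(cos(c)))


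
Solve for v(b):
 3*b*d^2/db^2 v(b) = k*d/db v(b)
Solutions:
 v(b) = C1 + b^(re(k)/3 + 1)*(C2*sin(log(b)*Abs(im(k))/3) + C3*cos(log(b)*im(k)/3))


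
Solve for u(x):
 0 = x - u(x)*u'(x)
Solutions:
 u(x) = -sqrt(C1 + x^2)
 u(x) = sqrt(C1 + x^2)


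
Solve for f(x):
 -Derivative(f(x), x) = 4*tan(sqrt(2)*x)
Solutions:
 f(x) = C1 + 2*sqrt(2)*log(cos(sqrt(2)*x))


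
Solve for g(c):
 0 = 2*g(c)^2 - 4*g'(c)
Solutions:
 g(c) = -2/(C1 + c)


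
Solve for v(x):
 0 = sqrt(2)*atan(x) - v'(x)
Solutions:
 v(x) = C1 + sqrt(2)*(x*atan(x) - log(x^2 + 1)/2)


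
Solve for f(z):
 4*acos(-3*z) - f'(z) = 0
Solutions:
 f(z) = C1 + 4*z*acos(-3*z) + 4*sqrt(1 - 9*z^2)/3


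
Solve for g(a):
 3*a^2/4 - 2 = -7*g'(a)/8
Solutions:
 g(a) = C1 - 2*a^3/7 + 16*a/7


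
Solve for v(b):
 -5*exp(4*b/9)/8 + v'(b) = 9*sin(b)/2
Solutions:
 v(b) = C1 + 45*exp(4*b/9)/32 - 9*cos(b)/2


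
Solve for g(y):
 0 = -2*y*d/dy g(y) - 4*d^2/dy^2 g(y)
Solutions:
 g(y) = C1 + C2*erf(y/2)


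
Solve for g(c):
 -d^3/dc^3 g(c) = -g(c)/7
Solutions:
 g(c) = C3*exp(7^(2/3)*c/7) + (C1*sin(sqrt(3)*7^(2/3)*c/14) + C2*cos(sqrt(3)*7^(2/3)*c/14))*exp(-7^(2/3)*c/14)


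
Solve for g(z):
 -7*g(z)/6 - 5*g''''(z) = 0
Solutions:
 g(z) = (C1*sin(14^(1/4)*15^(3/4)*z/30) + C2*cos(14^(1/4)*15^(3/4)*z/30))*exp(-14^(1/4)*15^(3/4)*z/30) + (C3*sin(14^(1/4)*15^(3/4)*z/30) + C4*cos(14^(1/4)*15^(3/4)*z/30))*exp(14^(1/4)*15^(3/4)*z/30)


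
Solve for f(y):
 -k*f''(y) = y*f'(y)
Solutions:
 f(y) = C1 + C2*sqrt(k)*erf(sqrt(2)*y*sqrt(1/k)/2)


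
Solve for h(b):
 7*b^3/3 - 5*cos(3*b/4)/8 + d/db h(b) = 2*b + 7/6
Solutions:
 h(b) = C1 - 7*b^4/12 + b^2 + 7*b/6 + 5*sin(3*b/4)/6


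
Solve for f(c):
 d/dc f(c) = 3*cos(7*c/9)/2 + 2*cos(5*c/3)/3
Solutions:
 f(c) = C1 + 27*sin(7*c/9)/14 + 2*sin(5*c/3)/5


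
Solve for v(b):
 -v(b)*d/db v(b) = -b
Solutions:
 v(b) = -sqrt(C1 + b^2)
 v(b) = sqrt(C1 + b^2)


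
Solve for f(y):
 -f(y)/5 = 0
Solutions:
 f(y) = 0


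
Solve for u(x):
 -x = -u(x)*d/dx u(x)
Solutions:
 u(x) = -sqrt(C1 + x^2)
 u(x) = sqrt(C1 + x^2)


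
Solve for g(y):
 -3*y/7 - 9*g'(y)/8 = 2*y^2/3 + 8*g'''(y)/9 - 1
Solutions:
 g(y) = C1 + C2*sin(9*y/8) + C3*cos(9*y/8) - 16*y^3/81 - 4*y^2/21 + 3992*y/2187


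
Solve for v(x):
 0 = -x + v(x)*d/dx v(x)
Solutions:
 v(x) = -sqrt(C1 + x^2)
 v(x) = sqrt(C1 + x^2)


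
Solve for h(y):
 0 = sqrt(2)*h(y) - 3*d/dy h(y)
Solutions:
 h(y) = C1*exp(sqrt(2)*y/3)


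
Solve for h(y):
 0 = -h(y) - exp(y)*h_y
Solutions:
 h(y) = C1*exp(exp(-y))


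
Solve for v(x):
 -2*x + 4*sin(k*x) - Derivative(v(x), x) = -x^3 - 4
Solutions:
 v(x) = C1 + x^4/4 - x^2 + 4*x - 4*cos(k*x)/k


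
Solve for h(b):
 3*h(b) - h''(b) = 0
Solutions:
 h(b) = C1*exp(-sqrt(3)*b) + C2*exp(sqrt(3)*b)


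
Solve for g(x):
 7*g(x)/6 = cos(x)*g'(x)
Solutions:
 g(x) = C1*(sin(x) + 1)^(7/12)/(sin(x) - 1)^(7/12)


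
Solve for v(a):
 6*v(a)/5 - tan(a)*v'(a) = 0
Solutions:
 v(a) = C1*sin(a)^(6/5)


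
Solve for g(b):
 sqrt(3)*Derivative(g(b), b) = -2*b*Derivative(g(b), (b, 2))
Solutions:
 g(b) = C1 + C2*b^(1 - sqrt(3)/2)


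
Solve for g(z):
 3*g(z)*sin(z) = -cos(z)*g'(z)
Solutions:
 g(z) = C1*cos(z)^3


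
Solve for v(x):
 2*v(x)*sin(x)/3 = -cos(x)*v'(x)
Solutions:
 v(x) = C1*cos(x)^(2/3)


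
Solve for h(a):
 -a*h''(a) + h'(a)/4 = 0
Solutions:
 h(a) = C1 + C2*a^(5/4)


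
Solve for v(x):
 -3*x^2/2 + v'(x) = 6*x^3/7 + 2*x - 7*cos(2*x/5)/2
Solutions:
 v(x) = C1 + 3*x^4/14 + x^3/2 + x^2 - 35*sin(2*x/5)/4


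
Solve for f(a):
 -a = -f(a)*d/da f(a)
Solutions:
 f(a) = -sqrt(C1 + a^2)
 f(a) = sqrt(C1 + a^2)


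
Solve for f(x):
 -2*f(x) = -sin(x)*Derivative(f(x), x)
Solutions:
 f(x) = C1*(cos(x) - 1)/(cos(x) + 1)


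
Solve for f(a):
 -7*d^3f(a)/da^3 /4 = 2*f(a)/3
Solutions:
 f(a) = C3*exp(-2*21^(2/3)*a/21) + (C1*sin(3^(1/6)*7^(2/3)*a/7) + C2*cos(3^(1/6)*7^(2/3)*a/7))*exp(21^(2/3)*a/21)


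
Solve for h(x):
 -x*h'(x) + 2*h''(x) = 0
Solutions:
 h(x) = C1 + C2*erfi(x/2)


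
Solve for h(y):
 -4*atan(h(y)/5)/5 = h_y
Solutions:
 Integral(1/atan(_y/5), (_y, h(y))) = C1 - 4*y/5


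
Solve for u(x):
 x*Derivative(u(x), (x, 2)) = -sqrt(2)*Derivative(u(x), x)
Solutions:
 u(x) = C1 + C2*x^(1 - sqrt(2))


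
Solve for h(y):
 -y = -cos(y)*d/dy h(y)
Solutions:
 h(y) = C1 + Integral(y/cos(y), y)


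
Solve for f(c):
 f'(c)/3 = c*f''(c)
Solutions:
 f(c) = C1 + C2*c^(4/3)


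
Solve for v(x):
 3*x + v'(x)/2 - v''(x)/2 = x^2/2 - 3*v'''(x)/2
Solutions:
 v(x) = C1 + x^3/3 - 2*x^2 - 10*x + (C2*sin(sqrt(11)*x/6) + C3*cos(sqrt(11)*x/6))*exp(x/6)


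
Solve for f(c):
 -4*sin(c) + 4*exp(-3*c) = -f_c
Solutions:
 f(c) = C1 - 4*cos(c) + 4*exp(-3*c)/3


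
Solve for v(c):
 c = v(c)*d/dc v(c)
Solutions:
 v(c) = -sqrt(C1 + c^2)
 v(c) = sqrt(C1 + c^2)


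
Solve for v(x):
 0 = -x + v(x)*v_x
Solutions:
 v(x) = -sqrt(C1 + x^2)
 v(x) = sqrt(C1 + x^2)


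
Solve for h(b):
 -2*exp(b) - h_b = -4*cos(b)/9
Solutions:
 h(b) = C1 - 2*exp(b) + 4*sin(b)/9


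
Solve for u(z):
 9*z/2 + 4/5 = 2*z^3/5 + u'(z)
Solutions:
 u(z) = C1 - z^4/10 + 9*z^2/4 + 4*z/5


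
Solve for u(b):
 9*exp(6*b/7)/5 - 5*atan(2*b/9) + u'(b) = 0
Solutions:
 u(b) = C1 + 5*b*atan(2*b/9) - 21*exp(6*b/7)/10 - 45*log(4*b^2 + 81)/4


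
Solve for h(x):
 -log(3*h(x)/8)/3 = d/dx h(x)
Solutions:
 -3*Integral(1/(-log(_y) - log(3) + 3*log(2)), (_y, h(x))) = C1 - x


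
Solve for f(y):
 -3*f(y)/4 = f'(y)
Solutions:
 f(y) = C1*exp(-3*y/4)


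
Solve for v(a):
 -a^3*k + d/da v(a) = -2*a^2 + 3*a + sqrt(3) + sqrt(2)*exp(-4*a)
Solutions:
 v(a) = C1 + a^4*k/4 - 2*a^3/3 + 3*a^2/2 + sqrt(3)*a - sqrt(2)*exp(-4*a)/4


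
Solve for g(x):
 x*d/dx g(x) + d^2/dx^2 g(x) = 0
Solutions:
 g(x) = C1 + C2*erf(sqrt(2)*x/2)


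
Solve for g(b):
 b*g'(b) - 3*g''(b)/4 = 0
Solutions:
 g(b) = C1 + C2*erfi(sqrt(6)*b/3)


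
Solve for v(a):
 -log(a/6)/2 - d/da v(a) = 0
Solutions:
 v(a) = C1 - a*log(a)/2 + a/2 + a*log(6)/2


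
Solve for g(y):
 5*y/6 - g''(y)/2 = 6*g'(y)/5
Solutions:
 g(y) = C1 + C2*exp(-12*y/5) + 25*y^2/72 - 125*y/432


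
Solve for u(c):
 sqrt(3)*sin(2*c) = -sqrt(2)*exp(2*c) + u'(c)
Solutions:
 u(c) = C1 + sqrt(2)*exp(2*c)/2 - sqrt(3)*cos(2*c)/2


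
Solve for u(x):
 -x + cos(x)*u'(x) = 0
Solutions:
 u(x) = C1 + Integral(x/cos(x), x)


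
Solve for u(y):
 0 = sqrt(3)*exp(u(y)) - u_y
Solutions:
 u(y) = log(-1/(C1 + sqrt(3)*y))


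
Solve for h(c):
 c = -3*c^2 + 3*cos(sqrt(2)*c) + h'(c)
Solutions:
 h(c) = C1 + c^3 + c^2/2 - 3*sqrt(2)*sin(sqrt(2)*c)/2


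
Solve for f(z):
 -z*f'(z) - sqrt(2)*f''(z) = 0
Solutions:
 f(z) = C1 + C2*erf(2^(1/4)*z/2)


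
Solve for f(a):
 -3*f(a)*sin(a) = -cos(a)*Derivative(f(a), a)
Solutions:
 f(a) = C1/cos(a)^3


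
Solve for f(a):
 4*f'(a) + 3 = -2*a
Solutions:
 f(a) = C1 - a^2/4 - 3*a/4


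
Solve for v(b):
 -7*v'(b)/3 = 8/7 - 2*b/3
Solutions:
 v(b) = C1 + b^2/7 - 24*b/49


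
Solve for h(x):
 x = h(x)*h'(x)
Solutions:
 h(x) = -sqrt(C1 + x^2)
 h(x) = sqrt(C1 + x^2)


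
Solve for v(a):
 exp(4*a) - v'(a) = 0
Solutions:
 v(a) = C1 + exp(4*a)/4


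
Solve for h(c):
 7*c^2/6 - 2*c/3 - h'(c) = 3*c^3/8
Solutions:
 h(c) = C1 - 3*c^4/32 + 7*c^3/18 - c^2/3


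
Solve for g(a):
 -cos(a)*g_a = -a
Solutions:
 g(a) = C1 + Integral(a/cos(a), a)


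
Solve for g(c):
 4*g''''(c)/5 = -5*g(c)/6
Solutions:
 g(c) = (C1*sin(sqrt(5)*6^(3/4)*c/12) + C2*cos(sqrt(5)*6^(3/4)*c/12))*exp(-sqrt(5)*6^(3/4)*c/12) + (C3*sin(sqrt(5)*6^(3/4)*c/12) + C4*cos(sqrt(5)*6^(3/4)*c/12))*exp(sqrt(5)*6^(3/4)*c/12)


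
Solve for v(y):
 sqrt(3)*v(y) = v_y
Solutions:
 v(y) = C1*exp(sqrt(3)*y)


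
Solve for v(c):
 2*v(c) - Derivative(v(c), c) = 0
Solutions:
 v(c) = C1*exp(2*c)


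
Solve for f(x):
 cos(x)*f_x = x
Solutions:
 f(x) = C1 + Integral(x/cos(x), x)


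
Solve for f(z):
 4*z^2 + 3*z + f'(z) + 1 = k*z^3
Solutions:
 f(z) = C1 + k*z^4/4 - 4*z^3/3 - 3*z^2/2 - z


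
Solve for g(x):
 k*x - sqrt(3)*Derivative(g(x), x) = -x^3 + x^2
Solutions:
 g(x) = C1 + sqrt(3)*k*x^2/6 + sqrt(3)*x^4/12 - sqrt(3)*x^3/9


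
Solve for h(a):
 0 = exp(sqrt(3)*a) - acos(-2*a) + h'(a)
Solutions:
 h(a) = C1 + a*acos(-2*a) + sqrt(1 - 4*a^2)/2 - sqrt(3)*exp(sqrt(3)*a)/3


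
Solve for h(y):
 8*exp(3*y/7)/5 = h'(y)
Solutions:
 h(y) = C1 + 56*exp(3*y/7)/15


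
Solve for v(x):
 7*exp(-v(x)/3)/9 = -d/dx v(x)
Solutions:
 v(x) = 3*log(C1 - 7*x/27)


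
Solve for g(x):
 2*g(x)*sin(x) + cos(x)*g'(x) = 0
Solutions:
 g(x) = C1*cos(x)^2


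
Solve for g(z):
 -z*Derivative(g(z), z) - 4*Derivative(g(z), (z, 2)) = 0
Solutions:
 g(z) = C1 + C2*erf(sqrt(2)*z/4)


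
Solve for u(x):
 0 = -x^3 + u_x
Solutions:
 u(x) = C1 + x^4/4


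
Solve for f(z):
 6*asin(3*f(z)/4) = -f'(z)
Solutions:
 Integral(1/asin(3*_y/4), (_y, f(z))) = C1 - 6*z


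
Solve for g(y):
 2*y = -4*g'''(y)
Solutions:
 g(y) = C1 + C2*y + C3*y^2 - y^4/48


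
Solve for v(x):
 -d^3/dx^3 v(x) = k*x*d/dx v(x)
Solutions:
 v(x) = C1 + Integral(C2*airyai(x*(-k)^(1/3)) + C3*airybi(x*(-k)^(1/3)), x)


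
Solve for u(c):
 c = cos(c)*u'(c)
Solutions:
 u(c) = C1 + Integral(c/cos(c), c)


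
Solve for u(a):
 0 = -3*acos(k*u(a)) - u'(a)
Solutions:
 Integral(1/acos(_y*k), (_y, u(a))) = C1 - 3*a


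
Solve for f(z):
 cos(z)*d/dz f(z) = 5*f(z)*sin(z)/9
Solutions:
 f(z) = C1/cos(z)^(5/9)


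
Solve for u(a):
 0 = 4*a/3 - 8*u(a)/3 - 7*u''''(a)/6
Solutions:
 u(a) = a/2 + (C1*sin(sqrt(2)*7^(3/4)*a/7) + C2*cos(sqrt(2)*7^(3/4)*a/7))*exp(-sqrt(2)*7^(3/4)*a/7) + (C3*sin(sqrt(2)*7^(3/4)*a/7) + C4*cos(sqrt(2)*7^(3/4)*a/7))*exp(sqrt(2)*7^(3/4)*a/7)


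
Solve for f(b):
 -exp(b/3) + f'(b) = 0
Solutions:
 f(b) = C1 + 3*exp(b/3)


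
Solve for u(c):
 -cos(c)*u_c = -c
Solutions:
 u(c) = C1 + Integral(c/cos(c), c)


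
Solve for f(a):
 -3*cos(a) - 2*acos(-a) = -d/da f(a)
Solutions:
 f(a) = C1 + 2*a*acos(-a) + 2*sqrt(1 - a^2) + 3*sin(a)


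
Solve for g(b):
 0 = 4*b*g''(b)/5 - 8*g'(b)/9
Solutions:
 g(b) = C1 + C2*b^(19/9)


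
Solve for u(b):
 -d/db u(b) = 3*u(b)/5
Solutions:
 u(b) = C1*exp(-3*b/5)


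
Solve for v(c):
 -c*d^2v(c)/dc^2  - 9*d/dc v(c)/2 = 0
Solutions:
 v(c) = C1 + C2/c^(7/2)


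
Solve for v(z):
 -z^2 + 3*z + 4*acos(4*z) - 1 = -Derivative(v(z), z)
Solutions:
 v(z) = C1 + z^3/3 - 3*z^2/2 - 4*z*acos(4*z) + z + sqrt(1 - 16*z^2)


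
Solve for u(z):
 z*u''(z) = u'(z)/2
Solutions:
 u(z) = C1 + C2*z^(3/2)


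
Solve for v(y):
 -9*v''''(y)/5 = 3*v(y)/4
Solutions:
 v(y) = (C1*sin(3^(3/4)*5^(1/4)*y/6) + C2*cos(3^(3/4)*5^(1/4)*y/6))*exp(-3^(3/4)*5^(1/4)*y/6) + (C3*sin(3^(3/4)*5^(1/4)*y/6) + C4*cos(3^(3/4)*5^(1/4)*y/6))*exp(3^(3/4)*5^(1/4)*y/6)


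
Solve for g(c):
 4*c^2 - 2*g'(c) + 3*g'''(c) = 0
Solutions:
 g(c) = C1 + C2*exp(-sqrt(6)*c/3) + C3*exp(sqrt(6)*c/3) + 2*c^3/3 + 6*c


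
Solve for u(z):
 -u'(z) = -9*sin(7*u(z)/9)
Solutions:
 -9*z + 9*log(cos(7*u(z)/9) - 1)/14 - 9*log(cos(7*u(z)/9) + 1)/14 = C1


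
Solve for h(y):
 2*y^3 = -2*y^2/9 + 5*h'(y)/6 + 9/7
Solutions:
 h(y) = C1 + 3*y^4/5 + 4*y^3/45 - 54*y/35


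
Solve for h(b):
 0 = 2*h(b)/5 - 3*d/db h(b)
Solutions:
 h(b) = C1*exp(2*b/15)


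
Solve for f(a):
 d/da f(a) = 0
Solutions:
 f(a) = C1


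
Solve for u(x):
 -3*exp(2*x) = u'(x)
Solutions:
 u(x) = C1 - 3*exp(2*x)/2


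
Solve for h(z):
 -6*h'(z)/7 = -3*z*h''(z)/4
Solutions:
 h(z) = C1 + C2*z^(15/7)


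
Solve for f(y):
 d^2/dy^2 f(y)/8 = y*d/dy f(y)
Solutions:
 f(y) = C1 + C2*erfi(2*y)


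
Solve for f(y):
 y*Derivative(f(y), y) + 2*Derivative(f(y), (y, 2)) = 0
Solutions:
 f(y) = C1 + C2*erf(y/2)


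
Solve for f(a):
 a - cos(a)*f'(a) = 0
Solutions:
 f(a) = C1 + Integral(a/cos(a), a)


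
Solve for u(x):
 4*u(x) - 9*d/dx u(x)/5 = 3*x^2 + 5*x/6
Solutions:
 u(x) = C1*exp(20*x/9) + 3*x^2/4 + 53*x/60 + 159/400


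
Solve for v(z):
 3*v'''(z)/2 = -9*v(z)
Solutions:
 v(z) = C3*exp(-6^(1/3)*z) + (C1*sin(2^(1/3)*3^(5/6)*z/2) + C2*cos(2^(1/3)*3^(5/6)*z/2))*exp(6^(1/3)*z/2)


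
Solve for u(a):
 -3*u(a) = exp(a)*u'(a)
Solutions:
 u(a) = C1*exp(3*exp(-a))


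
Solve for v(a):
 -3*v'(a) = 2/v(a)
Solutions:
 v(a) = -sqrt(C1 - 12*a)/3
 v(a) = sqrt(C1 - 12*a)/3


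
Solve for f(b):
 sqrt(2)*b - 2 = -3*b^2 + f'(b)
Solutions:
 f(b) = C1 + b^3 + sqrt(2)*b^2/2 - 2*b


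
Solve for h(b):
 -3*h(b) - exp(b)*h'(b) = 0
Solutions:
 h(b) = C1*exp(3*exp(-b))


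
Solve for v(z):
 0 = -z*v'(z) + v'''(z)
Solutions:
 v(z) = C1 + Integral(C2*airyai(z) + C3*airybi(z), z)


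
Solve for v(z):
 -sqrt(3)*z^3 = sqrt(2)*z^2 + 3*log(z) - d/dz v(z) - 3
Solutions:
 v(z) = C1 + sqrt(3)*z^4/4 + sqrt(2)*z^3/3 + 3*z*log(z) - 6*z


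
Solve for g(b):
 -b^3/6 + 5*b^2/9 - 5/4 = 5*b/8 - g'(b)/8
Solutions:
 g(b) = C1 + b^4/3 - 40*b^3/27 + 5*b^2/2 + 10*b


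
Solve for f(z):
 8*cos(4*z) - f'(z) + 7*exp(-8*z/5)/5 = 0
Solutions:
 f(z) = C1 + 2*sin(4*z) - 7*exp(-8*z/5)/8


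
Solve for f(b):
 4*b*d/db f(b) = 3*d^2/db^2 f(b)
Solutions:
 f(b) = C1 + C2*erfi(sqrt(6)*b/3)


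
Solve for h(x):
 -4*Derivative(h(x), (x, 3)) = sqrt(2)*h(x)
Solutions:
 h(x) = C3*exp(-sqrt(2)*x/2) + (C1*sin(sqrt(6)*x/4) + C2*cos(sqrt(6)*x/4))*exp(sqrt(2)*x/4)


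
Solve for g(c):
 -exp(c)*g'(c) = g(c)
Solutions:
 g(c) = C1*exp(exp(-c))


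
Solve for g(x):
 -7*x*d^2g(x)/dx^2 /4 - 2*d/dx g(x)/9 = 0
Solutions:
 g(x) = C1 + C2*x^(55/63)


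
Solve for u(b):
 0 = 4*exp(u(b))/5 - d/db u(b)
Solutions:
 u(b) = log(-1/(C1 + 4*b)) + log(5)


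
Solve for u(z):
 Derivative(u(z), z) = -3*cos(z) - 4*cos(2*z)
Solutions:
 u(z) = C1 - 3*sin(z) - 2*sin(2*z)


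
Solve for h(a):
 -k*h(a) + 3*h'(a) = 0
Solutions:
 h(a) = C1*exp(a*k/3)


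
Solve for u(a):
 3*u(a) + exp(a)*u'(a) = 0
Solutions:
 u(a) = C1*exp(3*exp(-a))


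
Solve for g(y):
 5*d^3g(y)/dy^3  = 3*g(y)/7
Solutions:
 g(y) = C3*exp(3^(1/3)*35^(2/3)*y/35) + (C1*sin(3^(5/6)*35^(2/3)*y/70) + C2*cos(3^(5/6)*35^(2/3)*y/70))*exp(-3^(1/3)*35^(2/3)*y/70)


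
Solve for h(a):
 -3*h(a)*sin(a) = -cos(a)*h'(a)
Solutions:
 h(a) = C1/cos(a)^3


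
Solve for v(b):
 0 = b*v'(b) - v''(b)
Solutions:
 v(b) = C1 + C2*erfi(sqrt(2)*b/2)


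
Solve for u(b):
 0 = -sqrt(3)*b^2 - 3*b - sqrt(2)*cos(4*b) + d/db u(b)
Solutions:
 u(b) = C1 + sqrt(3)*b^3/3 + 3*b^2/2 + sqrt(2)*sin(4*b)/4


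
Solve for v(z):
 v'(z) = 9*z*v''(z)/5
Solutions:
 v(z) = C1 + C2*z^(14/9)


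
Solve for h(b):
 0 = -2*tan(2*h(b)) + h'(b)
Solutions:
 h(b) = -asin(C1*exp(4*b))/2 + pi/2
 h(b) = asin(C1*exp(4*b))/2


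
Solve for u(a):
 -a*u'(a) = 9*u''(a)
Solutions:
 u(a) = C1 + C2*erf(sqrt(2)*a/6)


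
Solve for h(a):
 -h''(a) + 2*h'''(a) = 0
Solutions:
 h(a) = C1 + C2*a + C3*exp(a/2)


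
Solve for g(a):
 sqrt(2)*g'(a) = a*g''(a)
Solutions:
 g(a) = C1 + C2*a^(1 + sqrt(2))


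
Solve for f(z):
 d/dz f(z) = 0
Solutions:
 f(z) = C1


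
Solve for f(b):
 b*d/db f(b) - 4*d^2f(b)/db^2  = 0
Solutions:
 f(b) = C1 + C2*erfi(sqrt(2)*b/4)


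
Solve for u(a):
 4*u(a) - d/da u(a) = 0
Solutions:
 u(a) = C1*exp(4*a)


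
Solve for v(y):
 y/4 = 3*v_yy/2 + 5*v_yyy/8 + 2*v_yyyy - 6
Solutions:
 v(y) = C1 + C2*y + y^3/36 + 283*y^2/144 + (C3*sin(sqrt(743)*y/32) + C4*cos(sqrt(743)*y/32))*exp(-5*y/32)


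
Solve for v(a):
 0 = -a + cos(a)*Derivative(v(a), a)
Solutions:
 v(a) = C1 + Integral(a/cos(a), a)


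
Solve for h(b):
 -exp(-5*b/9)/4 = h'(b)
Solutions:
 h(b) = C1 + 9*exp(-5*b/9)/20


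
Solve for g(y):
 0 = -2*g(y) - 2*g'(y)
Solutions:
 g(y) = C1*exp(-y)


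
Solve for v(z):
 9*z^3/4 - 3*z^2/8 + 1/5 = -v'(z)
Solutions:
 v(z) = C1 - 9*z^4/16 + z^3/8 - z/5


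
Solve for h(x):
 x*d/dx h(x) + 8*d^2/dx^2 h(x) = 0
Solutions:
 h(x) = C1 + C2*erf(x/4)


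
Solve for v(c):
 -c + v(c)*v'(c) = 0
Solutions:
 v(c) = -sqrt(C1 + c^2)
 v(c) = sqrt(C1 + c^2)


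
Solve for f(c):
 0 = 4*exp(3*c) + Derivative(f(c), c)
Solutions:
 f(c) = C1 - 4*exp(3*c)/3


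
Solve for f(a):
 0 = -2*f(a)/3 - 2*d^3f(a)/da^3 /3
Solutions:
 f(a) = C3*exp(-a) + (C1*sin(sqrt(3)*a/2) + C2*cos(sqrt(3)*a/2))*exp(a/2)


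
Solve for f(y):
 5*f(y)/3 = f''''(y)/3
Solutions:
 f(y) = C1*exp(-5^(1/4)*y) + C2*exp(5^(1/4)*y) + C3*sin(5^(1/4)*y) + C4*cos(5^(1/4)*y)


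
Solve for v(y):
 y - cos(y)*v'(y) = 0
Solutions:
 v(y) = C1 + Integral(y/cos(y), y)


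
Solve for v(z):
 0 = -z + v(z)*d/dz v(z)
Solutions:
 v(z) = -sqrt(C1 + z^2)
 v(z) = sqrt(C1 + z^2)


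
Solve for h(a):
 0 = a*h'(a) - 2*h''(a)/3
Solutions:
 h(a) = C1 + C2*erfi(sqrt(3)*a/2)


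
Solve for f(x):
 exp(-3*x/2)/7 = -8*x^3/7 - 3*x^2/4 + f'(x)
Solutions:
 f(x) = C1 + 2*x^4/7 + x^3/4 - 2*exp(-3*x/2)/21


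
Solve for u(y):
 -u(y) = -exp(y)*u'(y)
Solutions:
 u(y) = C1*exp(-exp(-y))


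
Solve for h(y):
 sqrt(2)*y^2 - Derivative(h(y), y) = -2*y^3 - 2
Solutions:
 h(y) = C1 + y^4/2 + sqrt(2)*y^3/3 + 2*y


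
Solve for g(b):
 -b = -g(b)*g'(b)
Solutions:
 g(b) = -sqrt(C1 + b^2)
 g(b) = sqrt(C1 + b^2)


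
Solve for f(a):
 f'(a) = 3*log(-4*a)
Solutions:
 f(a) = C1 + 3*a*log(-a) + 3*a*(-1 + 2*log(2))


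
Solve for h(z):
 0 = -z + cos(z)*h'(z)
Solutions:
 h(z) = C1 + Integral(z/cos(z), z)


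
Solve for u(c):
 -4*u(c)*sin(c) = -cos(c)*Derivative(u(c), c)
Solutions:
 u(c) = C1/cos(c)^4


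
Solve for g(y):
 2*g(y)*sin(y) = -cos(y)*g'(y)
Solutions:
 g(y) = C1*cos(y)^2


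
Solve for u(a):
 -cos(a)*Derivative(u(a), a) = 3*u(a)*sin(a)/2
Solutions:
 u(a) = C1*cos(a)^(3/2)


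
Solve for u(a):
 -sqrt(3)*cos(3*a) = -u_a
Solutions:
 u(a) = C1 + sqrt(3)*sin(3*a)/3


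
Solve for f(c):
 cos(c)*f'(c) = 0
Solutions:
 f(c) = C1


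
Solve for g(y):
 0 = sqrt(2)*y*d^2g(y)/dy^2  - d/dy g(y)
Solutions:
 g(y) = C1 + C2*y^(sqrt(2)/2 + 1)


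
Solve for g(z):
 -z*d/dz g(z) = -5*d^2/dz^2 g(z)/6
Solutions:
 g(z) = C1 + C2*erfi(sqrt(15)*z/5)


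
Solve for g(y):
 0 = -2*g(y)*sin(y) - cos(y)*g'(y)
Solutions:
 g(y) = C1*cos(y)^2


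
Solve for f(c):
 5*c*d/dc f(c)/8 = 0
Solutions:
 f(c) = C1


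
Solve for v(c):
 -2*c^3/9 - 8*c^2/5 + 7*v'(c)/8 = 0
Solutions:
 v(c) = C1 + 4*c^4/63 + 64*c^3/105


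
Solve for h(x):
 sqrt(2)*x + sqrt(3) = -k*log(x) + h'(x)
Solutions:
 h(x) = C1 + k*x*log(x) - k*x + sqrt(2)*x^2/2 + sqrt(3)*x


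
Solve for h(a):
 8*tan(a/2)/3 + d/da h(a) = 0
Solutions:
 h(a) = C1 + 16*log(cos(a/2))/3


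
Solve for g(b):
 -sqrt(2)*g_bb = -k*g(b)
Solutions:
 g(b) = C1*exp(-2^(3/4)*b*sqrt(k)/2) + C2*exp(2^(3/4)*b*sqrt(k)/2)


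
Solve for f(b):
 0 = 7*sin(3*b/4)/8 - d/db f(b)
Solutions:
 f(b) = C1 - 7*cos(3*b/4)/6


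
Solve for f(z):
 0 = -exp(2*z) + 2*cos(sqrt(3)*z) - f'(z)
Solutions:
 f(z) = C1 - exp(2*z)/2 + 2*sqrt(3)*sin(sqrt(3)*z)/3


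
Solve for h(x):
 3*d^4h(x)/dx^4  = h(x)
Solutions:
 h(x) = C1*exp(-3^(3/4)*x/3) + C2*exp(3^(3/4)*x/3) + C3*sin(3^(3/4)*x/3) + C4*cos(3^(3/4)*x/3)


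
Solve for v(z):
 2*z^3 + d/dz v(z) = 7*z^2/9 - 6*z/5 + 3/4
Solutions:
 v(z) = C1 - z^4/2 + 7*z^3/27 - 3*z^2/5 + 3*z/4


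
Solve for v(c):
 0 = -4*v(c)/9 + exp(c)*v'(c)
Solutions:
 v(c) = C1*exp(-4*exp(-c)/9)


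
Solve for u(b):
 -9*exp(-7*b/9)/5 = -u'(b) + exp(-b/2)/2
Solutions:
 u(b) = C1 - 1/sqrt(exp(b)) - 81*exp(-7*b/9)/35


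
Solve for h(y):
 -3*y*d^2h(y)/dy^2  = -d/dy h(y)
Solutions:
 h(y) = C1 + C2*y^(4/3)


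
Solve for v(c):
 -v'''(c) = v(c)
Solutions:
 v(c) = C3*exp(-c) + (C1*sin(sqrt(3)*c/2) + C2*cos(sqrt(3)*c/2))*exp(c/2)


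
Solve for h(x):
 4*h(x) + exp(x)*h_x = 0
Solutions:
 h(x) = C1*exp(4*exp(-x))


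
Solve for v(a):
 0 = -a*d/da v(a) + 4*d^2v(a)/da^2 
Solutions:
 v(a) = C1 + C2*erfi(sqrt(2)*a/4)


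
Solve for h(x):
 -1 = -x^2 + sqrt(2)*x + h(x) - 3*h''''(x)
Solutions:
 h(x) = C1*exp(-3^(3/4)*x/3) + C2*exp(3^(3/4)*x/3) + C3*sin(3^(3/4)*x/3) + C4*cos(3^(3/4)*x/3) + x^2 - sqrt(2)*x - 1


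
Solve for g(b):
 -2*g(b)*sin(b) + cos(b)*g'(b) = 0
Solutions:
 g(b) = C1/cos(b)^2


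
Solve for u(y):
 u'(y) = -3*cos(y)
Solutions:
 u(y) = C1 - 3*sin(y)


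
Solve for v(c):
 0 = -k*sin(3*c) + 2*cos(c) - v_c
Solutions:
 v(c) = C1 + k*cos(3*c)/3 + 2*sin(c)


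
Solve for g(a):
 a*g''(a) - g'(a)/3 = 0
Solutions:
 g(a) = C1 + C2*a^(4/3)


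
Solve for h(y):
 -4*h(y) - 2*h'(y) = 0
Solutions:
 h(y) = C1*exp(-2*y)


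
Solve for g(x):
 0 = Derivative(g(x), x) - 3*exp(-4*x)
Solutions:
 g(x) = C1 - 3*exp(-4*x)/4


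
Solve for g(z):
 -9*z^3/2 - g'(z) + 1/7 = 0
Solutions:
 g(z) = C1 - 9*z^4/8 + z/7


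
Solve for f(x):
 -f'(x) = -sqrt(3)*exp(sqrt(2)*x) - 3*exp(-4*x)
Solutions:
 f(x) = C1 + sqrt(6)*exp(sqrt(2)*x)/2 - 3*exp(-4*x)/4


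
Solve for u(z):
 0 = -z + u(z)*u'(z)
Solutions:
 u(z) = -sqrt(C1 + z^2)
 u(z) = sqrt(C1 + z^2)


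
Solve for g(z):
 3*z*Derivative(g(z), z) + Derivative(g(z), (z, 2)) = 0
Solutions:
 g(z) = C1 + C2*erf(sqrt(6)*z/2)


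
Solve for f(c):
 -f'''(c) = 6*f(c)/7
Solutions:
 f(c) = C3*exp(-6^(1/3)*7^(2/3)*c/7) + (C1*sin(2^(1/3)*3^(5/6)*7^(2/3)*c/14) + C2*cos(2^(1/3)*3^(5/6)*7^(2/3)*c/14))*exp(6^(1/3)*7^(2/3)*c/14)


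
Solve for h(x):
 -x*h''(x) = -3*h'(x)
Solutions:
 h(x) = C1 + C2*x^4


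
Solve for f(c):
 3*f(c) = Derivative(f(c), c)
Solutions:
 f(c) = C1*exp(3*c)


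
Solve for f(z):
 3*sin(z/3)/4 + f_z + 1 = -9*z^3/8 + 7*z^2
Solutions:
 f(z) = C1 - 9*z^4/32 + 7*z^3/3 - z + 9*cos(z/3)/4


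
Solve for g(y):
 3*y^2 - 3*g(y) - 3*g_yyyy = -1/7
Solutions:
 g(y) = y^2 + (C1*sin(sqrt(2)*y/2) + C2*cos(sqrt(2)*y/2))*exp(-sqrt(2)*y/2) + (C3*sin(sqrt(2)*y/2) + C4*cos(sqrt(2)*y/2))*exp(sqrt(2)*y/2) + 1/21


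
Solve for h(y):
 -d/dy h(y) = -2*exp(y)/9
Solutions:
 h(y) = C1 + 2*exp(y)/9


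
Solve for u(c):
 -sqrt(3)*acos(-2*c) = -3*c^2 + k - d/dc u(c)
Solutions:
 u(c) = C1 - c^3 + c*k + sqrt(3)*(c*acos(-2*c) + sqrt(1 - 4*c^2)/2)


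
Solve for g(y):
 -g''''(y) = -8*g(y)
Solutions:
 g(y) = C1*exp(-2^(3/4)*y) + C2*exp(2^(3/4)*y) + C3*sin(2^(3/4)*y) + C4*cos(2^(3/4)*y)


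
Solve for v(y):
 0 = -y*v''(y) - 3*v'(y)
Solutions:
 v(y) = C1 + C2/y^2


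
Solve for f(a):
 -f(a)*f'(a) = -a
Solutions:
 f(a) = -sqrt(C1 + a^2)
 f(a) = sqrt(C1 + a^2)


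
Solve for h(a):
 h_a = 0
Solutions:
 h(a) = C1


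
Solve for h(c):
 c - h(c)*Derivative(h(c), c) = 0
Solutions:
 h(c) = -sqrt(C1 + c^2)
 h(c) = sqrt(C1 + c^2)


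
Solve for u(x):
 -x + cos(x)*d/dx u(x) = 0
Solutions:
 u(x) = C1 + Integral(x/cos(x), x)


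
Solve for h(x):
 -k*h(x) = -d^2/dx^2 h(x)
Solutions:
 h(x) = C1*exp(-sqrt(k)*x) + C2*exp(sqrt(k)*x)


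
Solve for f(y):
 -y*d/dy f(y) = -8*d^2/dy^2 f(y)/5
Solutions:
 f(y) = C1 + C2*erfi(sqrt(5)*y/4)


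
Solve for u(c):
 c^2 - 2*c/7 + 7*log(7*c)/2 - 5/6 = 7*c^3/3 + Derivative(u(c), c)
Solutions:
 u(c) = C1 - 7*c^4/12 + c^3/3 - c^2/7 + 7*c*log(c)/2 - 13*c/3 + 7*c*log(7)/2


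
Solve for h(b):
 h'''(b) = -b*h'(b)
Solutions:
 h(b) = C1 + Integral(C2*airyai(-b) + C3*airybi(-b), b)


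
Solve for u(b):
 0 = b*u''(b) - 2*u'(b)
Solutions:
 u(b) = C1 + C2*b^3


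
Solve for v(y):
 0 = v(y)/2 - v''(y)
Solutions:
 v(y) = C1*exp(-sqrt(2)*y/2) + C2*exp(sqrt(2)*y/2)


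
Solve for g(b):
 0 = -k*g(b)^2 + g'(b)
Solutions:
 g(b) = -1/(C1 + b*k)


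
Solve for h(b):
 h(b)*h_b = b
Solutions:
 h(b) = -sqrt(C1 + b^2)
 h(b) = sqrt(C1 + b^2)


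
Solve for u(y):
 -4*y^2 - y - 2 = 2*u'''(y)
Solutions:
 u(y) = C1 + C2*y + C3*y^2 - y^5/30 - y^4/48 - y^3/6


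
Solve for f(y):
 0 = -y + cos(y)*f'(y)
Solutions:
 f(y) = C1 + Integral(y/cos(y), y)


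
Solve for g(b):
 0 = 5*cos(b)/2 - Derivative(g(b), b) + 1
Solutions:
 g(b) = C1 + b + 5*sin(b)/2


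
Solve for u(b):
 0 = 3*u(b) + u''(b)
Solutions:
 u(b) = C1*sin(sqrt(3)*b) + C2*cos(sqrt(3)*b)


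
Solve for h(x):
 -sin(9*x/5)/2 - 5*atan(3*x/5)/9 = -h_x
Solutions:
 h(x) = C1 + 5*x*atan(3*x/5)/9 - 25*log(9*x^2 + 25)/54 - 5*cos(9*x/5)/18


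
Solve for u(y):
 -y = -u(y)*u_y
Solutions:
 u(y) = -sqrt(C1 + y^2)
 u(y) = sqrt(C1 + y^2)


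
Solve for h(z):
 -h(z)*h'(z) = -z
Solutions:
 h(z) = -sqrt(C1 + z^2)
 h(z) = sqrt(C1 + z^2)


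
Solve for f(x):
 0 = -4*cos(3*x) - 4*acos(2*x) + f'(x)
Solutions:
 f(x) = C1 + 4*x*acos(2*x) - 2*sqrt(1 - 4*x^2) + 4*sin(3*x)/3


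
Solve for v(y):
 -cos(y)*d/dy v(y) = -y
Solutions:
 v(y) = C1 + Integral(y/cos(y), y)


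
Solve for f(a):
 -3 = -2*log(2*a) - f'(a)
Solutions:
 f(a) = C1 - 2*a*log(a) - a*log(4) + 5*a


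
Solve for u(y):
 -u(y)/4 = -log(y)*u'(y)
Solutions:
 u(y) = C1*exp(li(y)/4)


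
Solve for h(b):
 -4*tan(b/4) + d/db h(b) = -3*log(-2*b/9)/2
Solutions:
 h(b) = C1 - 3*b*log(-b)/2 - 3*b*log(2)/2 + 3*b/2 + 3*b*log(3) - 16*log(cos(b/4))


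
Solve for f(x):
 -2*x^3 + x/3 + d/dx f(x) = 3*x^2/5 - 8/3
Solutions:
 f(x) = C1 + x^4/2 + x^3/5 - x^2/6 - 8*x/3


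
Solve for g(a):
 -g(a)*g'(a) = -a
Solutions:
 g(a) = -sqrt(C1 + a^2)
 g(a) = sqrt(C1 + a^2)


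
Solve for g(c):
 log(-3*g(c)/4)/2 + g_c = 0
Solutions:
 2*Integral(1/(log(-_y) - 2*log(2) + log(3)), (_y, g(c))) = C1 - c


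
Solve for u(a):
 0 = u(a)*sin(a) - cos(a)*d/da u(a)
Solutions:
 u(a) = C1/cos(a)


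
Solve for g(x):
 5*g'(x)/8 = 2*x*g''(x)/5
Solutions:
 g(x) = C1 + C2*x^(41/16)


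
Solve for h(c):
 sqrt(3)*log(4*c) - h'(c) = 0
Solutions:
 h(c) = C1 + sqrt(3)*c*log(c) - sqrt(3)*c + 2*sqrt(3)*c*log(2)


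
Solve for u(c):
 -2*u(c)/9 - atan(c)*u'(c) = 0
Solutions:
 u(c) = C1*exp(-2*Integral(1/atan(c), c)/9)


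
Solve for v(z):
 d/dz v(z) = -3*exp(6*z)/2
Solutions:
 v(z) = C1 - exp(6*z)/4


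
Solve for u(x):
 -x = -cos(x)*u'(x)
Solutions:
 u(x) = C1 + Integral(x/cos(x), x)


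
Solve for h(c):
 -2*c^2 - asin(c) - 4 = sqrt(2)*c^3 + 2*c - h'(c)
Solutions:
 h(c) = C1 + sqrt(2)*c^4/4 + 2*c^3/3 + c^2 + c*asin(c) + 4*c + sqrt(1 - c^2)


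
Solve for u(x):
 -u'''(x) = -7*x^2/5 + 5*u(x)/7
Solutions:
 u(x) = C3*exp(-5^(1/3)*7^(2/3)*x/7) + 49*x^2/25 + (C1*sin(sqrt(3)*5^(1/3)*7^(2/3)*x/14) + C2*cos(sqrt(3)*5^(1/3)*7^(2/3)*x/14))*exp(5^(1/3)*7^(2/3)*x/14)


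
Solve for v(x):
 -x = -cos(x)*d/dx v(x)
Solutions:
 v(x) = C1 + Integral(x/cos(x), x)


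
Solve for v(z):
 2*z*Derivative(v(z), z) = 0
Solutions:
 v(z) = C1


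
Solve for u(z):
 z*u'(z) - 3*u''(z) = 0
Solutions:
 u(z) = C1 + C2*erfi(sqrt(6)*z/6)


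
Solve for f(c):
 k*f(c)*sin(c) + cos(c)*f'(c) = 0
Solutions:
 f(c) = C1*exp(k*log(cos(c)))


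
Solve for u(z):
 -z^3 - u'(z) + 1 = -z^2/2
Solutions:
 u(z) = C1 - z^4/4 + z^3/6 + z


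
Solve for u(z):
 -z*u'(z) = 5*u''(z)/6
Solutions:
 u(z) = C1 + C2*erf(sqrt(15)*z/5)


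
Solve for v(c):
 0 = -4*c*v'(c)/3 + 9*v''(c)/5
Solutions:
 v(c) = C1 + C2*erfi(sqrt(30)*c/9)


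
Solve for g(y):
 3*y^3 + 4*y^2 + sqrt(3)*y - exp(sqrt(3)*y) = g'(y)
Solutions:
 g(y) = C1 + 3*y^4/4 + 4*y^3/3 + sqrt(3)*y^2/2 - sqrt(3)*exp(sqrt(3)*y)/3


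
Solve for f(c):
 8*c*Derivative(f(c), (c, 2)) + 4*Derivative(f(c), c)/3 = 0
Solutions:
 f(c) = C1 + C2*c^(5/6)


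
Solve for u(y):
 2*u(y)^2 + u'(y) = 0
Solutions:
 u(y) = 1/(C1 + 2*y)


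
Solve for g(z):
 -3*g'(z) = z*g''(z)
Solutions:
 g(z) = C1 + C2/z^2


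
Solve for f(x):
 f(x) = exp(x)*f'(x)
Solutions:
 f(x) = C1*exp(-exp(-x))


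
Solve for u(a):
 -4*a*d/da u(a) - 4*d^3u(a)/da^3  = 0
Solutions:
 u(a) = C1 + Integral(C2*airyai(-a) + C3*airybi(-a), a)


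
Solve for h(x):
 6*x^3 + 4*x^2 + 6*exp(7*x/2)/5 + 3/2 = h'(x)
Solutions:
 h(x) = C1 + 3*x^4/2 + 4*x^3/3 + 3*x/2 + 12*exp(7*x/2)/35


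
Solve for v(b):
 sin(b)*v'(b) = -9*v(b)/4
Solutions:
 v(b) = C1*(cos(b) + 1)^(9/8)/(cos(b) - 1)^(9/8)


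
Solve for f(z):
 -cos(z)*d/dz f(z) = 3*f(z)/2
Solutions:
 f(z) = C1*(sin(z) - 1)^(3/4)/(sin(z) + 1)^(3/4)


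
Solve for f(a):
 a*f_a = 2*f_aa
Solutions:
 f(a) = C1 + C2*erfi(a/2)


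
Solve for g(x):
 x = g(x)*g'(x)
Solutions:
 g(x) = -sqrt(C1 + x^2)
 g(x) = sqrt(C1 + x^2)


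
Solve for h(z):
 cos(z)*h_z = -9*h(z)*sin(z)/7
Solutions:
 h(z) = C1*cos(z)^(9/7)


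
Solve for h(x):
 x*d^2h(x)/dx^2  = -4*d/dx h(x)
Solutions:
 h(x) = C1 + C2/x^3


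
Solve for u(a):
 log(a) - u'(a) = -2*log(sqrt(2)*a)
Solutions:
 u(a) = C1 + 3*a*log(a) - 3*a + a*log(2)


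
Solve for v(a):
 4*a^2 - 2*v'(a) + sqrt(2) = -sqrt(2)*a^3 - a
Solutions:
 v(a) = C1 + sqrt(2)*a^4/8 + 2*a^3/3 + a^2/4 + sqrt(2)*a/2


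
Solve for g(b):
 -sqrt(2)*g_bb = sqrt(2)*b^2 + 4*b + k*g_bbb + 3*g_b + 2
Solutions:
 g(b) = C1 + C2*exp(sqrt(2)*b*(sqrt(1 - 6*k) - 1)/(2*k)) + C3*exp(-sqrt(2)*b*(sqrt(1 - 6*k) + 1)/(2*k)) - sqrt(2)*b^3/9 - 4*b^2/9 + 2*sqrt(2)*b*k/9 - 2*b/3 + 8*sqrt(2)*b/27


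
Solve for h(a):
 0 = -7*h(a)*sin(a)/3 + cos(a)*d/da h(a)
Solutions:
 h(a) = C1/cos(a)^(7/3)


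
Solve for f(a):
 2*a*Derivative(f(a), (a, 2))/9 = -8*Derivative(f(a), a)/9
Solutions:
 f(a) = C1 + C2/a^3


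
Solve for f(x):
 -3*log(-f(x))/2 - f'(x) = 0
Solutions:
 -li(-f(x)) = C1 - 3*x/2


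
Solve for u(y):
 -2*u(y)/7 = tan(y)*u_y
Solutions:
 u(y) = C1/sin(y)^(2/7)


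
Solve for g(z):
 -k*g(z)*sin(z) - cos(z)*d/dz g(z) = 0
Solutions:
 g(z) = C1*exp(k*log(cos(z)))


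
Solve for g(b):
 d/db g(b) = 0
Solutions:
 g(b) = C1


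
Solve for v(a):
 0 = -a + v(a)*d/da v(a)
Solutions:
 v(a) = -sqrt(C1 + a^2)
 v(a) = sqrt(C1 + a^2)


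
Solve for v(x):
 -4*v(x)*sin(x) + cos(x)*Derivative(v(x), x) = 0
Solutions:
 v(x) = C1/cos(x)^4


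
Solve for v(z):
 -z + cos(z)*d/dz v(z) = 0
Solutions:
 v(z) = C1 + Integral(z/cos(z), z)


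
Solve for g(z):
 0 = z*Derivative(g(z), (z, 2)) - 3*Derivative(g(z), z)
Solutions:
 g(z) = C1 + C2*z^4


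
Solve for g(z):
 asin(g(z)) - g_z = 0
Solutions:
 Integral(1/asin(_y), (_y, g(z))) = C1 + z


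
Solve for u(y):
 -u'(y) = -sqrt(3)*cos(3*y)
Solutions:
 u(y) = C1 + sqrt(3)*sin(3*y)/3


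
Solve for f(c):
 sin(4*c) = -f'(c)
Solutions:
 f(c) = C1 + cos(4*c)/4


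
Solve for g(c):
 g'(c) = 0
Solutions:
 g(c) = C1


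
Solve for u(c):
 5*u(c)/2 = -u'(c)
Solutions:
 u(c) = C1*exp(-5*c/2)


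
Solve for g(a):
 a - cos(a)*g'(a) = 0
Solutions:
 g(a) = C1 + Integral(a/cos(a), a)


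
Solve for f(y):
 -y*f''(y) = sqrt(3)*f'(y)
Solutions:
 f(y) = C1 + C2*y^(1 - sqrt(3))


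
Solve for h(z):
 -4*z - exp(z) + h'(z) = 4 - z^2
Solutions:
 h(z) = C1 - z^3/3 + 2*z^2 + 4*z + exp(z)


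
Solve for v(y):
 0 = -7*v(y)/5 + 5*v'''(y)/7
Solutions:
 v(y) = C3*exp(5^(1/3)*7^(2/3)*y/5) + (C1*sin(sqrt(3)*5^(1/3)*7^(2/3)*y/10) + C2*cos(sqrt(3)*5^(1/3)*7^(2/3)*y/10))*exp(-5^(1/3)*7^(2/3)*y/10)


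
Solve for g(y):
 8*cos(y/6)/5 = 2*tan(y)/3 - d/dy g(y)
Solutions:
 g(y) = C1 - 2*log(cos(y))/3 - 48*sin(y/6)/5


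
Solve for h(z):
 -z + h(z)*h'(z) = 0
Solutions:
 h(z) = -sqrt(C1 + z^2)
 h(z) = sqrt(C1 + z^2)


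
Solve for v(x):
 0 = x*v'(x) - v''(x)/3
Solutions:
 v(x) = C1 + C2*erfi(sqrt(6)*x/2)


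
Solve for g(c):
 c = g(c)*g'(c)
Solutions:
 g(c) = -sqrt(C1 + c^2)
 g(c) = sqrt(C1 + c^2)


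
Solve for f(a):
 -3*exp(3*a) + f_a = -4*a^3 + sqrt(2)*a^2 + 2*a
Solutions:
 f(a) = C1 - a^4 + sqrt(2)*a^3/3 + a^2 + exp(3*a)


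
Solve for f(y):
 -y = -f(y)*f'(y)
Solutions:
 f(y) = -sqrt(C1 + y^2)
 f(y) = sqrt(C1 + y^2)


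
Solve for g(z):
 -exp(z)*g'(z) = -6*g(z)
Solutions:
 g(z) = C1*exp(-6*exp(-z))


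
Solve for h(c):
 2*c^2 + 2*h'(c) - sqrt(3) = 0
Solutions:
 h(c) = C1 - c^3/3 + sqrt(3)*c/2


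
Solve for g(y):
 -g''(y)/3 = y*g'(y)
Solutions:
 g(y) = C1 + C2*erf(sqrt(6)*y/2)


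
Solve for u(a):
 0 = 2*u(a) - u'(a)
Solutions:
 u(a) = C1*exp(2*a)


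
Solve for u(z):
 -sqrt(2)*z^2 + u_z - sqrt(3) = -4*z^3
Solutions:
 u(z) = C1 - z^4 + sqrt(2)*z^3/3 + sqrt(3)*z


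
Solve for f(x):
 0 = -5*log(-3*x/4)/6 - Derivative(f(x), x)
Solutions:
 f(x) = C1 - 5*x*log(-x)/6 + 5*x*(-log(3) + 1 + 2*log(2))/6


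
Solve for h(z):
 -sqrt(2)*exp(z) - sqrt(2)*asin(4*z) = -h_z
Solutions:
 h(z) = C1 + sqrt(2)*(z*asin(4*z) + sqrt(1 - 16*z^2)/4) + sqrt(2)*exp(z)


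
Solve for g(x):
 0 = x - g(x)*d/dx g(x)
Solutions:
 g(x) = -sqrt(C1 + x^2)
 g(x) = sqrt(C1 + x^2)


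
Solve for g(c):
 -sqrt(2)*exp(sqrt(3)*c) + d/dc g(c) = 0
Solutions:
 g(c) = C1 + sqrt(6)*exp(sqrt(3)*c)/3


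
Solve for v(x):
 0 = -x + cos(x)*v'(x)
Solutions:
 v(x) = C1 + Integral(x/cos(x), x)


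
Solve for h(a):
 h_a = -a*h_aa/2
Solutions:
 h(a) = C1 + C2/a


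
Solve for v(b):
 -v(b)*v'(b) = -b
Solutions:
 v(b) = -sqrt(C1 + b^2)
 v(b) = sqrt(C1 + b^2)


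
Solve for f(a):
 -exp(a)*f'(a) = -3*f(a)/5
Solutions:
 f(a) = C1*exp(-3*exp(-a)/5)


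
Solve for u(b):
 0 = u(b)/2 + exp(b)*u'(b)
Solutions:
 u(b) = C1*exp(exp(-b)/2)


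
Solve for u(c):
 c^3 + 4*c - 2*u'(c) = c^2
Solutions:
 u(c) = C1 + c^4/8 - c^3/6 + c^2


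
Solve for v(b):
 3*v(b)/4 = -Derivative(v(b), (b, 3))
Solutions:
 v(b) = C3*exp(-6^(1/3)*b/2) + (C1*sin(2^(1/3)*3^(5/6)*b/4) + C2*cos(2^(1/3)*3^(5/6)*b/4))*exp(6^(1/3)*b/4)


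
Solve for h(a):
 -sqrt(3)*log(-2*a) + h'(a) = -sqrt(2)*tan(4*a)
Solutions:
 h(a) = C1 + sqrt(3)*a*(log(-a) - 1) + sqrt(3)*a*log(2) + sqrt(2)*log(cos(4*a))/4


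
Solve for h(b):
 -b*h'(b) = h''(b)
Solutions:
 h(b) = C1 + C2*erf(sqrt(2)*b/2)


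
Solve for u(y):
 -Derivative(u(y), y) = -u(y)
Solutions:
 u(y) = C1*exp(y)


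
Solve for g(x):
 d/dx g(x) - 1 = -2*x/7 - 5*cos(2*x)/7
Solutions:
 g(x) = C1 - x^2/7 + x - 5*sin(2*x)/14


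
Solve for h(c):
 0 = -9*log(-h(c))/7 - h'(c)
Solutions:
 -li(-h(c)) = C1 - 9*c/7


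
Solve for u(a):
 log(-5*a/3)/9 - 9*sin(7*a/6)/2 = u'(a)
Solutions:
 u(a) = C1 + a*log(-a)/9 - a*log(3)/9 - a/9 + a*log(5)/9 + 27*cos(7*a/6)/7


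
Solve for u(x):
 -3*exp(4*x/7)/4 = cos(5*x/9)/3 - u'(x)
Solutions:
 u(x) = C1 + 21*exp(4*x/7)/16 + 3*sin(5*x/9)/5


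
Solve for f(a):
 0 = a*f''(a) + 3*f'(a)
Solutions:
 f(a) = C1 + C2/a^2


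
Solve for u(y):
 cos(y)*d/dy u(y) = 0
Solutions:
 u(y) = C1


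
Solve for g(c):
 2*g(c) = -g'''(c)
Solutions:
 g(c) = C3*exp(-2^(1/3)*c) + (C1*sin(2^(1/3)*sqrt(3)*c/2) + C2*cos(2^(1/3)*sqrt(3)*c/2))*exp(2^(1/3)*c/2)


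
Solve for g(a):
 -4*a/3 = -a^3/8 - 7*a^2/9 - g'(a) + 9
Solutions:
 g(a) = C1 - a^4/32 - 7*a^3/27 + 2*a^2/3 + 9*a


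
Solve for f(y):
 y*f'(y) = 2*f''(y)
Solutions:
 f(y) = C1 + C2*erfi(y/2)


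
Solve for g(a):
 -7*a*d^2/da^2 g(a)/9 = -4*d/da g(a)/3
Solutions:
 g(a) = C1 + C2*a^(19/7)


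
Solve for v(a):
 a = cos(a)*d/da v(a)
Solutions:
 v(a) = C1 + Integral(a/cos(a), a)


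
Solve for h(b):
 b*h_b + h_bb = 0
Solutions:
 h(b) = C1 + C2*erf(sqrt(2)*b/2)


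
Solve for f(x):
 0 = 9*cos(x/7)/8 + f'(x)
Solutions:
 f(x) = C1 - 63*sin(x/7)/8


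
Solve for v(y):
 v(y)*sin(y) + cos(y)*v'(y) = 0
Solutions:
 v(y) = C1*cos(y)


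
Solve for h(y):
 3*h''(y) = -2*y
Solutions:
 h(y) = C1 + C2*y - y^3/9


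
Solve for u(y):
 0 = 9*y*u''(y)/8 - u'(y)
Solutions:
 u(y) = C1 + C2*y^(17/9)


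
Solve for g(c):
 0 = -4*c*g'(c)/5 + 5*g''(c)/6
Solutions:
 g(c) = C1 + C2*erfi(2*sqrt(3)*c/5)


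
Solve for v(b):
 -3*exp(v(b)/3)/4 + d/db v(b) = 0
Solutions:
 v(b) = 3*log(-1/(C1 + 3*b)) + 3*log(12)


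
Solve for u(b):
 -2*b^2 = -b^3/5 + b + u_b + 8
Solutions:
 u(b) = C1 + b^4/20 - 2*b^3/3 - b^2/2 - 8*b


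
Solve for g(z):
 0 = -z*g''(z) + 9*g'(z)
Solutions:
 g(z) = C1 + C2*z^10


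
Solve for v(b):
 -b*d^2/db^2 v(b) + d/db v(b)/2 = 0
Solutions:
 v(b) = C1 + C2*b^(3/2)


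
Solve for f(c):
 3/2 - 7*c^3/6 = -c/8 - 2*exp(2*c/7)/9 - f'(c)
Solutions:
 f(c) = C1 + 7*c^4/24 - c^2/16 - 3*c/2 - 7*exp(2*c/7)/9


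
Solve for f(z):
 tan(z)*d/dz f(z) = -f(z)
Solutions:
 f(z) = C1/sin(z)


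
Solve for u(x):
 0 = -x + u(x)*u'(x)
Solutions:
 u(x) = -sqrt(C1 + x^2)
 u(x) = sqrt(C1 + x^2)


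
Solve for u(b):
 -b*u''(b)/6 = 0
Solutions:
 u(b) = C1 + C2*b


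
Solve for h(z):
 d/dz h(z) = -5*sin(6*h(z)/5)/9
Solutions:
 5*z/9 + 5*log(cos(6*h(z)/5) - 1)/12 - 5*log(cos(6*h(z)/5) + 1)/12 = C1


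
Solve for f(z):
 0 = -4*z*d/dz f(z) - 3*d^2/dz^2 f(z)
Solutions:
 f(z) = C1 + C2*erf(sqrt(6)*z/3)


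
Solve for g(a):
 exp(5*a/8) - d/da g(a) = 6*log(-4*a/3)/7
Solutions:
 g(a) = C1 - 6*a*log(-a)/7 + 6*a*(-2*log(2) + 1 + log(3))/7 + 8*exp(5*a/8)/5


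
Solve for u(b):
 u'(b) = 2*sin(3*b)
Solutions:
 u(b) = C1 - 2*cos(3*b)/3


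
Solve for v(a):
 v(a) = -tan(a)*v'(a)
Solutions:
 v(a) = C1/sin(a)
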